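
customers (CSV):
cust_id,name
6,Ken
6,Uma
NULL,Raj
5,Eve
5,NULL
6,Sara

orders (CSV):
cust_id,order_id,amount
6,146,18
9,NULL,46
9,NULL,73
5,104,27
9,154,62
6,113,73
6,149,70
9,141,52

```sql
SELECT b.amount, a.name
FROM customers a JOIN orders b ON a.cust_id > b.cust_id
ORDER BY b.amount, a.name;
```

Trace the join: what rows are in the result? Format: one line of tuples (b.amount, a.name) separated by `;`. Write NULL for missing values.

INNER JOIN keeps only pairs where the ON condition holds.
Matching on a.cust_id > b.cust_id. A NULL in a compared column never satisfies the condition.
- a (cust_id=6) pairs with 1 row(s) of b.
- a (cust_id=6) pairs with 1 row(s) of b.
- a (cust_id=NULL) has no partner → excluded.
- a (cust_id=5) has no partner → excluded.
- a (cust_id=5) has no partner → excluded.
- a (cust_id=6) pairs with 1 row(s) of b.
After projecting and ordering:
b.amount | a.name
27 | Ken
27 | Sara
27 | Uma

(27, Ken); (27, Sara); (27, Uma)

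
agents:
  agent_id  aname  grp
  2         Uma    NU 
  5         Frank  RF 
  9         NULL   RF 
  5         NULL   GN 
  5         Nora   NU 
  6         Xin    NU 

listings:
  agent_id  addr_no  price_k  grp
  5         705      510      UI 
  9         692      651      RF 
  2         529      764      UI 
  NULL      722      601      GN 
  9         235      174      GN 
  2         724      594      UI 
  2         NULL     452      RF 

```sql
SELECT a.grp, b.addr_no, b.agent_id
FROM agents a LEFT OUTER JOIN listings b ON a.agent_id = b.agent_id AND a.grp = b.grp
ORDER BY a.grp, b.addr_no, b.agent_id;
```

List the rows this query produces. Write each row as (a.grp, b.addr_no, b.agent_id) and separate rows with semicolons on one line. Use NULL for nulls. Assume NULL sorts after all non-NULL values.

(GN, NULL, NULL); (NU, NULL, NULL); (NU, NULL, NULL); (NU, NULL, NULL); (RF, 692, 9); (RF, NULL, NULL)

LEFT JOIN keeps every row from `agents`; unmatched rows get NULL for `listings`'s columns.
Matching on a.agent_id = b.agent_id AND a.grp = b.grp. A NULL in a compared column never satisfies the condition.
Matched pairs: 1; unmatched a rows kept: 5.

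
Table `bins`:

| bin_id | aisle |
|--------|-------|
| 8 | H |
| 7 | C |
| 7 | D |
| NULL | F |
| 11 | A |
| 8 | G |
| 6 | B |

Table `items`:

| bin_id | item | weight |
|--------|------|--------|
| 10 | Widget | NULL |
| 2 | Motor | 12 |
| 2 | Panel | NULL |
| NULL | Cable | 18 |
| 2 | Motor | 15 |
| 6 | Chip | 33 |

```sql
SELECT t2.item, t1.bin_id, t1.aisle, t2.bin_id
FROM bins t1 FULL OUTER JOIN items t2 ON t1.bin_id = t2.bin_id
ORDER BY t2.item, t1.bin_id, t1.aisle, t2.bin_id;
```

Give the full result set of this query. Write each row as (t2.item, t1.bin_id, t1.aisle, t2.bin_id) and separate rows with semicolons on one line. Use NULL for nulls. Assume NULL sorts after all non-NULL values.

(Cable, NULL, NULL, NULL); (Chip, 6, B, 6); (Motor, NULL, NULL, 2); (Motor, NULL, NULL, 2); (Panel, NULL, NULL, 2); (Widget, NULL, NULL, 10); (NULL, 7, C, NULL); (NULL, 7, D, NULL); (NULL, 8, G, NULL); (NULL, 8, H, NULL); (NULL, 11, A, NULL); (NULL, NULL, F, NULL)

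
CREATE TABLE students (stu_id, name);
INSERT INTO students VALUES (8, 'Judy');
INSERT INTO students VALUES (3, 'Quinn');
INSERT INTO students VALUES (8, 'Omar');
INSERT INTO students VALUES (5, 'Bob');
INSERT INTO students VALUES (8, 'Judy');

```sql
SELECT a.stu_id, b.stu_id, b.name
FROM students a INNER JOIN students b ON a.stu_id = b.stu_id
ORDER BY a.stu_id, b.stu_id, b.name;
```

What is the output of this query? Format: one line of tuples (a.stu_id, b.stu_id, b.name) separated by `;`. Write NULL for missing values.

INNER JOIN keeps only pairs where the ON condition holds.
Matching on a.stu_id = b.stu_id.
Matched pairs: 11.

(3, 3, Quinn); (5, 5, Bob); (8, 8, Judy); (8, 8, Judy); (8, 8, Judy); (8, 8, Judy); (8, 8, Judy); (8, 8, Judy); (8, 8, Omar); (8, 8, Omar); (8, 8, Omar)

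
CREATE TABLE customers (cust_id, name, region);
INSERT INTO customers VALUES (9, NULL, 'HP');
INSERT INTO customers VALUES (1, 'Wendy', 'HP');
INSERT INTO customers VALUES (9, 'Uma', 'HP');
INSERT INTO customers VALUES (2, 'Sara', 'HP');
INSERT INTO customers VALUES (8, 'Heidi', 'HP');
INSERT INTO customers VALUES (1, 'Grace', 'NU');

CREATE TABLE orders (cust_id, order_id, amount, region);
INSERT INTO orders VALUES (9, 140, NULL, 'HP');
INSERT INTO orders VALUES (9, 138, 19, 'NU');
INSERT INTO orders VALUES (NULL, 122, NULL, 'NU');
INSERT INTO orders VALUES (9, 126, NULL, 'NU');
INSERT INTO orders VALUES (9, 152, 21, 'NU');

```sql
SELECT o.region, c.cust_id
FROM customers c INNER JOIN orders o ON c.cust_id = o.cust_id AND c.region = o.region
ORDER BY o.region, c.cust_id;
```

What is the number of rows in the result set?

INNER JOIN keeps only pairs where the ON condition holds.
Matching on c.cust_id = o.cust_id AND c.region = o.region. A NULL in a compared column never satisfies the condition.
- c (cust_id=9, region=HP) pairs with 1 row(s) of o.
- c (cust_id=1, region=HP) has no partner → excluded.
- c (cust_id=9, region=HP) pairs with 1 row(s) of o.
- c (cust_id=2, region=HP) has no partner → excluded.
- c (cust_id=8, region=HP) has no partner → excluded.
- c (cust_id=1, region=NU) has no partner → excluded.
Total: 2 rows.

2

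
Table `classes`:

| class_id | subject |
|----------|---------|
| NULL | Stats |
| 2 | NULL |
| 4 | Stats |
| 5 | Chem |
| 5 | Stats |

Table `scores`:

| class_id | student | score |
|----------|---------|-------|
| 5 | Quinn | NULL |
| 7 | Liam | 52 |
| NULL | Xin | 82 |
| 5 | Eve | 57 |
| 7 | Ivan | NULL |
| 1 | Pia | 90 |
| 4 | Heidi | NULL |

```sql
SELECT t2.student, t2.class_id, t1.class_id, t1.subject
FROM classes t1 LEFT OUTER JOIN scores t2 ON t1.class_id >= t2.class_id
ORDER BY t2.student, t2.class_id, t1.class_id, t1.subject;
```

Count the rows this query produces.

12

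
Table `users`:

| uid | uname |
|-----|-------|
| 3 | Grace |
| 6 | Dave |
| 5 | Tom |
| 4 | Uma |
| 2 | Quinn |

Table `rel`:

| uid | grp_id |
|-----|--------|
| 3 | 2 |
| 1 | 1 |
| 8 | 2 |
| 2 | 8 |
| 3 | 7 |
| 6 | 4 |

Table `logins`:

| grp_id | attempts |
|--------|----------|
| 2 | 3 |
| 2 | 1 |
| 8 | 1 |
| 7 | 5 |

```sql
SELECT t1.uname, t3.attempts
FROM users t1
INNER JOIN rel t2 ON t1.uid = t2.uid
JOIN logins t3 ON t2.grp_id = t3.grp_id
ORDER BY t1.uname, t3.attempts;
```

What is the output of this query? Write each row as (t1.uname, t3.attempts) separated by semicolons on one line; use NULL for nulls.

(Grace, 1); (Grace, 3); (Grace, 5); (Quinn, 1)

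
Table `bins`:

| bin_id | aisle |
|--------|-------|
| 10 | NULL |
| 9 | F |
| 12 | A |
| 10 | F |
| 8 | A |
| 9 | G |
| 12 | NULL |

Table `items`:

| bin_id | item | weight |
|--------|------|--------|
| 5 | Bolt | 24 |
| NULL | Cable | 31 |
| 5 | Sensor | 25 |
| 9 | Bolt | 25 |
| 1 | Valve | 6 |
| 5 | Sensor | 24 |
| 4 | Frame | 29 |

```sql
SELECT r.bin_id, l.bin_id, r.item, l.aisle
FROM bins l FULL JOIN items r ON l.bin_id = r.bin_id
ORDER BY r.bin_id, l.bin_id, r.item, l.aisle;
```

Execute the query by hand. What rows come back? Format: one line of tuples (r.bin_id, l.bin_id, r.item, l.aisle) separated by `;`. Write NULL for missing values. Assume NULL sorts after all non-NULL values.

(1, NULL, Valve, NULL); (4, NULL, Frame, NULL); (5, NULL, Bolt, NULL); (5, NULL, Sensor, NULL); (5, NULL, Sensor, NULL); (9, 9, Bolt, F); (9, 9, Bolt, G); (NULL, 8, NULL, A); (NULL, 10, NULL, F); (NULL, 10, NULL, NULL); (NULL, 12, NULL, A); (NULL, 12, NULL, NULL); (NULL, NULL, Cable, NULL)

FULL OUTER JOIN keeps every row from both sides; unmatched rows get NULL for the other side's columns.
Matching on l.bin_id = r.bin_id. A NULL in a compared column never satisfies the condition.
- l row (bin_id=10): no match → kept, r columns NULL.
- l row (bin_id=9): matches 1 r row(s) → 1 output row(s).
- l row (bin_id=12): no match → kept, r columns NULL.
- l row (bin_id=10): no match → kept, r columns NULL.
- l row (bin_id=8): no match → kept, r columns NULL.
- l row (bin_id=9): matches 1 r row(s) → 1 output row(s).
- l row (bin_id=12): no match → kept, r columns NULL.
- 6 row(s) from r found no l partner → padded with NULL.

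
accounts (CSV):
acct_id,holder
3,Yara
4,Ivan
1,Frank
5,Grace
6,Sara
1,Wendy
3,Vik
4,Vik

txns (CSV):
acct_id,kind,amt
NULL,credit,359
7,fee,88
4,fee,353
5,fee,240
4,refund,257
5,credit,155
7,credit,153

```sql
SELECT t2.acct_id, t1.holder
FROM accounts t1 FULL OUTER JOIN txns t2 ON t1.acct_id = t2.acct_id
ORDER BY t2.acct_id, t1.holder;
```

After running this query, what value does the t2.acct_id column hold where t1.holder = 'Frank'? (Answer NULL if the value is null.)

NULL

FULL OUTER JOIN keeps every row from both sides; unmatched rows get NULL for the other side's columns.
Matching on t1.acct_id = t2.acct_id. A NULL in a compared column never satisfies the condition.
- t1 (acct_id=3) has no partner → padded with NULL.
- t1 (acct_id=4) pairs with 2 row(s) of t2.
- t1 (acct_id=1) has no partner → padded with NULL.
- t1 (acct_id=5) pairs with 2 row(s) of t2.
- t1 (acct_id=6) has no partner → padded with NULL.
- t1 (acct_id=1) has no partner → padded with NULL.
- t1 (acct_id=3) has no partner → padded with NULL.
- t1 (acct_id=4) pairs with 2 row(s) of t2.
- 3 row(s) from t2 found no t1 partner → padded with NULL.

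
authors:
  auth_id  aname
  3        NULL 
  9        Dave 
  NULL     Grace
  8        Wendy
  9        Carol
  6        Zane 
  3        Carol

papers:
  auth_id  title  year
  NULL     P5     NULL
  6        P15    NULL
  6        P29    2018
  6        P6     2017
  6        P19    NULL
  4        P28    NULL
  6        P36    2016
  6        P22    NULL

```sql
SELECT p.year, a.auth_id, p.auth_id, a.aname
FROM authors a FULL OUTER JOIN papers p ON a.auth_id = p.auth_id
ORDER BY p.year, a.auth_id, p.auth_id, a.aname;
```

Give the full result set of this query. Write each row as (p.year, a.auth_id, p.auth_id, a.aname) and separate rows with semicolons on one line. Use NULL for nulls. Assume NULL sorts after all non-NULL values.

(2016, 6, 6, Zane); (2017, 6, 6, Zane); (2018, 6, 6, Zane); (NULL, 3, NULL, Carol); (NULL, 3, NULL, NULL); (NULL, 6, 6, Zane); (NULL, 6, 6, Zane); (NULL, 6, 6, Zane); (NULL, 8, NULL, Wendy); (NULL, 9, NULL, Carol); (NULL, 9, NULL, Dave); (NULL, NULL, 4, NULL); (NULL, NULL, NULL, Grace); (NULL, NULL, NULL, NULL)

FULL OUTER JOIN keeps every row from both sides; unmatched rows get NULL for the other side's columns.
Matching on a.auth_id = p.auth_id. A NULL in a compared column never satisfies the condition.
Matched pairs: 6; unmatched a rows kept: 6; unmatched p rows kept: 2.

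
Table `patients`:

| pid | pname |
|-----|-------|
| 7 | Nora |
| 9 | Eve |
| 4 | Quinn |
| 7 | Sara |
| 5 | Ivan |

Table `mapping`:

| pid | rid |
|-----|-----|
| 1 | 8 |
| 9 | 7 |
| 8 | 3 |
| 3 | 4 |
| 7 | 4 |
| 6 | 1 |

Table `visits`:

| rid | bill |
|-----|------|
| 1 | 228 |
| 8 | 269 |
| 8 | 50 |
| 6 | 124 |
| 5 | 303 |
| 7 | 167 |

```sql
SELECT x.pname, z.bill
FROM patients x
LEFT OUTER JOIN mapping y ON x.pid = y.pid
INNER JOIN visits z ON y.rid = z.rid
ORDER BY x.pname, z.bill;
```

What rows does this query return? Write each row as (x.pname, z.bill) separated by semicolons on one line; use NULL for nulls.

(Eve, 167)

Step 1 — x LEFT JOIN y on pid → 5 row(s).
Then INNER JOIN `visits z` on rid: keep only rows whose y.rid appears in z.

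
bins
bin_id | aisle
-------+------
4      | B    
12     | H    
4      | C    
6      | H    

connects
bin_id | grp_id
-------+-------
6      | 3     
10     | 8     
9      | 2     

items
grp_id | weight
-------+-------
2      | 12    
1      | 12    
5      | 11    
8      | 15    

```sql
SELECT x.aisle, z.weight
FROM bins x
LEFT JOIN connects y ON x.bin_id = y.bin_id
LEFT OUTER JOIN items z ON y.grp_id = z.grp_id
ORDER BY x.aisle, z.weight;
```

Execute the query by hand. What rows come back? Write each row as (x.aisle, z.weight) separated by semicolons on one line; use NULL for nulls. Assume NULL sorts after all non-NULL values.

(B, NULL); (C, NULL); (H, NULL); (H, NULL)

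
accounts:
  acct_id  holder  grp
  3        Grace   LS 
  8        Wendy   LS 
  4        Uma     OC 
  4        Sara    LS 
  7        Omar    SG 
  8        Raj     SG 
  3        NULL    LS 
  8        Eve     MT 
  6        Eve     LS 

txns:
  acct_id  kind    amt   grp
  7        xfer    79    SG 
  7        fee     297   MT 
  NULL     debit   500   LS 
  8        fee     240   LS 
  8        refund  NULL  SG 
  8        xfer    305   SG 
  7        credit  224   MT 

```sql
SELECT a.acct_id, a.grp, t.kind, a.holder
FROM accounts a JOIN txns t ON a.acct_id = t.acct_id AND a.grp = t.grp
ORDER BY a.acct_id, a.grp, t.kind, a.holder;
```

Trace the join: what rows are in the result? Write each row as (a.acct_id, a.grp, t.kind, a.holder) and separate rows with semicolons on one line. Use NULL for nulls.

(7, SG, xfer, Omar); (8, LS, fee, Wendy); (8, SG, refund, Raj); (8, SG, xfer, Raj)

INNER JOIN keeps only pairs where the ON condition holds.
Matching on a.acct_id = t.acct_id AND a.grp = t.grp. A NULL in a compared column never satisfies the condition.
Matched pairs: 4.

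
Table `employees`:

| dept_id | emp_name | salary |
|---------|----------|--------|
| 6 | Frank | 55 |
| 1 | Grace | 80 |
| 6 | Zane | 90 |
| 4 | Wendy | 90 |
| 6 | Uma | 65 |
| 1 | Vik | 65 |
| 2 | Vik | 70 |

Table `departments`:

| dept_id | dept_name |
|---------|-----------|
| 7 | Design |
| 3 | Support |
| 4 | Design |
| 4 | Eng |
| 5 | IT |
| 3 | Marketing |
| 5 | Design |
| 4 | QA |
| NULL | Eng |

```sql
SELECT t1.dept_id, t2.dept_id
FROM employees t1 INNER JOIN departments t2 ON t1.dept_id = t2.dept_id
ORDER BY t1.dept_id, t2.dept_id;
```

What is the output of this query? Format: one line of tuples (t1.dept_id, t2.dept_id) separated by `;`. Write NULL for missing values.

(4, 4); (4, 4); (4, 4)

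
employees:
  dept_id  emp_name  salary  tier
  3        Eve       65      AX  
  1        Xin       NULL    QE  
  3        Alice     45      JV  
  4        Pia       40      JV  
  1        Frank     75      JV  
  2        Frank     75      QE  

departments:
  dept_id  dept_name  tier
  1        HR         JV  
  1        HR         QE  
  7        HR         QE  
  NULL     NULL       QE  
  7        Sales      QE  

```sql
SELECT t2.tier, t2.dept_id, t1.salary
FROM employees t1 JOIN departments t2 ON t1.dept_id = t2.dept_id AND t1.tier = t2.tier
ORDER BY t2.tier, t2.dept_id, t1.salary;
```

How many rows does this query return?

INNER JOIN keeps only pairs where the ON condition holds.
Matching on t1.dept_id = t2.dept_id AND t1.tier = t2.tier. A NULL in a compared column never satisfies the condition.
- t1[0] dept_id=3, tier=AX → no match; dropped.
- t1[1] dept_id=1, tier=QE → 1 match(es) in t2 → 1 row(s).
- t1[2] dept_id=3, tier=JV → no match; dropped.
- t1[3] dept_id=4, tier=JV → no match; dropped.
- t1[4] dept_id=1, tier=JV → 1 match(es) in t2 → 1 row(s).
- t1[5] dept_id=2, tier=QE → no match; dropped.
Total: 2 rows.

2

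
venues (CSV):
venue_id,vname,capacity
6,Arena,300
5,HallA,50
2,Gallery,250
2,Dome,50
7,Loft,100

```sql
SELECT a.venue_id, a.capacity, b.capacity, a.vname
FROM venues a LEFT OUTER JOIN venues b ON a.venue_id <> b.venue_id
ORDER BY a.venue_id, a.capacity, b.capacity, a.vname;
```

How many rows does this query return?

18

LEFT JOIN keeps every row from `venues a`; unmatched rows get NULL for `venues b`'s columns.
Matching on a.venue_id <> b.venue_id.
- a[0] venue_id=6 → 4 match(es) in b → 4 row(s).
- a[1] venue_id=5 → 4 match(es) in b → 4 row(s).
- a[2] venue_id=2 → 3 match(es) in b → 3 row(s).
- a[3] venue_id=2 → 3 match(es) in b → 3 row(s).
- a[4] venue_id=7 → 4 match(es) in b → 4 row(s).
Total: 18 rows.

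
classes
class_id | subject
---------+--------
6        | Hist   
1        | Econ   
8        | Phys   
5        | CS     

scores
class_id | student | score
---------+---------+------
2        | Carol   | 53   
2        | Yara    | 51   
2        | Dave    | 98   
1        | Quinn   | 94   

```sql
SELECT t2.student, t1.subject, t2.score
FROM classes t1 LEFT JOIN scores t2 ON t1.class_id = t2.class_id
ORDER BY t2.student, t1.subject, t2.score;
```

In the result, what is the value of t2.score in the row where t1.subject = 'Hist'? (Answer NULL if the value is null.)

NULL

LEFT JOIN keeps every row from `classes`; unmatched rows get NULL for `scores`'s columns.
Matching on t1.class_id = t2.class_id.
- class_id=6: no t2 row matches, row kept with t2 columns NULL.
- class_id=1: 1 matching t2 row(s), so 1 row(s) emitted.
- class_id=8: no t2 row matches, row kept with t2 columns NULL.
- class_id=5: no t2 row matches, row kept with t2 columns NULL.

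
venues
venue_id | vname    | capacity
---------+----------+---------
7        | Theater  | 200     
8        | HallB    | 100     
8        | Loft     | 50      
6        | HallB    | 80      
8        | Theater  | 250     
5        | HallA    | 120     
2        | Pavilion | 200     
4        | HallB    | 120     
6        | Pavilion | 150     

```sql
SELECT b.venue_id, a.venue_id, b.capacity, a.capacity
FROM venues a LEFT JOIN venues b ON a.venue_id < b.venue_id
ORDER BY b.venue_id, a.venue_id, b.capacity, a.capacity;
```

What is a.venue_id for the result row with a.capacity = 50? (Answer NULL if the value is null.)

LEFT JOIN keeps every row from `venues a`; unmatched rows get NULL for `venues b`'s columns.
Matching on a.venue_id < b.venue_id.
- a[0] venue_id=7 → 3 match(es) in b → 3 row(s).
- a[1] venue_id=8 → no match; kept with NULLs on the b side.
- a[2] venue_id=8 → no match; kept with NULLs on the b side.
- a[3] venue_id=6 → 4 match(es) in b → 4 row(s).
- a[4] venue_id=8 → no match; kept with NULLs on the b side.
- a[5] venue_id=5 → 6 match(es) in b → 6 row(s).
- a[6] venue_id=2 → 8 match(es) in b → 8 row(s).
- a[7] venue_id=4 → 7 match(es) in b → 7 row(s).
- a[8] venue_id=6 → 4 match(es) in b → 4 row(s).

8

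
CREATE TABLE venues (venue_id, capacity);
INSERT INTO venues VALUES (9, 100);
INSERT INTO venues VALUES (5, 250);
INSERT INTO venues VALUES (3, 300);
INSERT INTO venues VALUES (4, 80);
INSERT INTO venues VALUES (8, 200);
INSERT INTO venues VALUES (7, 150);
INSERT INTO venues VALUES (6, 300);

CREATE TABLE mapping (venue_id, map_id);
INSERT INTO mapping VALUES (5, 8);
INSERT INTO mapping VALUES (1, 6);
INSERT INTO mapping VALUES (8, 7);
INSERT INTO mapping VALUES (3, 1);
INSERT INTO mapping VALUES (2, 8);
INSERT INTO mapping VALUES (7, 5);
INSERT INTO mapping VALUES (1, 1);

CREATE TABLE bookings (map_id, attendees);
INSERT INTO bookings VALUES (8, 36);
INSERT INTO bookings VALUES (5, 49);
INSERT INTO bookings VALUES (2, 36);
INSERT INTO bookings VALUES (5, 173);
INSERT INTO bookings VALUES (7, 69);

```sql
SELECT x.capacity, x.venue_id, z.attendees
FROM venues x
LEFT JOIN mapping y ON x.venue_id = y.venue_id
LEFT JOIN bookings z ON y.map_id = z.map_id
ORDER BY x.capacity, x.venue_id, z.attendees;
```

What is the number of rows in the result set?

Step 1 — x LEFT JOIN y on venue_id → 7 row(s).
Then LEFT JOIN `bookings z` on map_id: each of those 7 rows is kept; rows whose y.map_id has no match in z get NULL for z's columns.
Result: 8 row(s).

8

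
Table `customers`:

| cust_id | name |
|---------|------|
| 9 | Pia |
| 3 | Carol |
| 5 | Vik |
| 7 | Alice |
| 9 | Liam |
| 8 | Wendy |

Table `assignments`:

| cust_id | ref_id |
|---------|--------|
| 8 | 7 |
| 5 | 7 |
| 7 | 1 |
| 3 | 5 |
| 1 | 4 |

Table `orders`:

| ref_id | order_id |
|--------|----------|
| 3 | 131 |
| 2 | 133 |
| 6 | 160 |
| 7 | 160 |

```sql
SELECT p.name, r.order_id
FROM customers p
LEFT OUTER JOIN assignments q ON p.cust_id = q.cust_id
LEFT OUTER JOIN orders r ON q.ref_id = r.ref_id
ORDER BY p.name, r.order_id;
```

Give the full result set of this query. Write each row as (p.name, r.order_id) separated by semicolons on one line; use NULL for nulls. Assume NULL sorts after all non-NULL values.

Joins associate left-to-right: customers LEFT JOIN assignments on cust_id gives 6 intermediate row(s).
Then LEFT JOIN `orders r` on ref_id: each of those 6 rows is kept; rows whose q.ref_id has no match in r get NULL for r's columns.

(Alice, NULL); (Carol, NULL); (Liam, NULL); (Pia, NULL); (Vik, 160); (Wendy, 160)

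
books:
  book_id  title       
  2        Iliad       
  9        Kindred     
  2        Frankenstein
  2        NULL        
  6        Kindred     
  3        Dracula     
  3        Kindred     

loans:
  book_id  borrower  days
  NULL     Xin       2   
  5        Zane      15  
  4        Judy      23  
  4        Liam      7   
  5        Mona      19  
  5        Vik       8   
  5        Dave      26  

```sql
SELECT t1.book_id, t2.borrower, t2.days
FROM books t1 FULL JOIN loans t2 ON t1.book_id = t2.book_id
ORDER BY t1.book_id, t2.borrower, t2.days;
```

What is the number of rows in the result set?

FULL OUTER JOIN keeps every row from both sides; unmatched rows get NULL for the other side's columns.
Matching on t1.book_id = t2.book_id. A NULL in a compared column never satisfies the condition.
- t1 (book_id=2) has no partner → padded with NULL.
- t1 (book_id=9) has no partner → padded with NULL.
- t1 (book_id=2) has no partner → padded with NULL.
- t1 (book_id=2) has no partner → padded with NULL.
- t1 (book_id=6) has no partner → padded with NULL.
- t1 (book_id=3) has no partner → padded with NULL.
- t1 (book_id=3) has no partner → padded with NULL.
- 7 t2 row(s) had no t1 match → kept, t1 columns NULL.
Total: 0 matched + 14 padded = 14 rows.

14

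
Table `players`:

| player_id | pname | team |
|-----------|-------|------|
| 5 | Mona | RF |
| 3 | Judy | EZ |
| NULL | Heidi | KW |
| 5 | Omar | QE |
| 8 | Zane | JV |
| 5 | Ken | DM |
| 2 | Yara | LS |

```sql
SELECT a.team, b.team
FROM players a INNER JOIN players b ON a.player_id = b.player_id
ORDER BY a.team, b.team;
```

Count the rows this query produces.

INNER JOIN keeps only pairs where the ON condition holds.
Matching on a.player_id = b.player_id. A NULL in a compared column never satisfies the condition.
Matched pairs: 12.
Total: 12 rows.

12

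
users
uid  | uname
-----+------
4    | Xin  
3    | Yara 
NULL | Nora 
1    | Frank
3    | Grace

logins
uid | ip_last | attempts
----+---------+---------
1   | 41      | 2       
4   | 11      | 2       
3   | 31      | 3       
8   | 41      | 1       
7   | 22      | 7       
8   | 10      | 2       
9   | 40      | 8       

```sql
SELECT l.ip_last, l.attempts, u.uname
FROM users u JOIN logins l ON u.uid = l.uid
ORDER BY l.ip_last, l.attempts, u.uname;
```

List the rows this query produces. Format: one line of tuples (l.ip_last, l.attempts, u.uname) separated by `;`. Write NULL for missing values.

INNER JOIN keeps only pairs where the ON condition holds.
Matching on u.uid = l.uid. A NULL in a compared column never satisfies the condition.
- u[0] uid=4 → 1 match(es) in l → 1 row(s).
- u[1] uid=3 → 1 match(es) in l → 1 row(s).
- u[2] uid=NULL → no match; dropped.
- u[3] uid=1 → 1 match(es) in l → 1 row(s).
- u[4] uid=3 → 1 match(es) in l → 1 row(s).
After projecting and ordering:
l.ip_last | l.attempts | u.uname
11 | 2 | Xin
31 | 3 | Grace
31 | 3 | Yara
41 | 2 | Frank

(11, 2, Xin); (31, 3, Grace); (31, 3, Yara); (41, 2, Frank)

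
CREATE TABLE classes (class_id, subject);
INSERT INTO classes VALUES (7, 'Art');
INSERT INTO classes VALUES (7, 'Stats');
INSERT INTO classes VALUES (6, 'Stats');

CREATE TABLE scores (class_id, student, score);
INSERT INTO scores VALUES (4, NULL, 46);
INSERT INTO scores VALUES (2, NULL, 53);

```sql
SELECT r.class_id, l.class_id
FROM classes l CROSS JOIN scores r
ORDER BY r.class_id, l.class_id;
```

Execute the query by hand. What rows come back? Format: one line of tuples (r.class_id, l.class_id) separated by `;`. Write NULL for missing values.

(2, 6); (2, 7); (2, 7); (4, 6); (4, 7); (4, 7)

CROSS JOIN pairs every row of `classes` with every row of `scores`: 3 × 2 = 6 rows.
After projecting and ordering:
r.class_id | l.class_id
2 | 6
2 | 7
2 | 7
4 | 6
4 | 7
4 | 7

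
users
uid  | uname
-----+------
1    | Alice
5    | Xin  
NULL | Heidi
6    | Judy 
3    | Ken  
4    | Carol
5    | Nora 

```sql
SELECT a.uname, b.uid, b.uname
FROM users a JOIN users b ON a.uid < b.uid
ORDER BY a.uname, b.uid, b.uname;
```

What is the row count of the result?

INNER JOIN keeps only pairs where the ON condition holds.
Matching on a.uid < b.uid. A NULL in a compared column never satisfies the condition.
Matched pairs: 14.
Total: 14 rows.

14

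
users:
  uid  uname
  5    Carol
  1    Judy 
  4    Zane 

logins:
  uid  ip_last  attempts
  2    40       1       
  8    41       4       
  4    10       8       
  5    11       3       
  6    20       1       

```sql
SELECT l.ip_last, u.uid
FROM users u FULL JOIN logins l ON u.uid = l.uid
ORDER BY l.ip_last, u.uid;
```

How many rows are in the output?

6

FULL OUTER JOIN keeps every row from both sides; unmatched rows get NULL for the other side's columns.
Matching on u.uid = l.uid.
Matched pairs: 2; unmatched u rows kept: 1; unmatched l rows kept: 3.
Total: 2 matched + 4 padded = 6 rows.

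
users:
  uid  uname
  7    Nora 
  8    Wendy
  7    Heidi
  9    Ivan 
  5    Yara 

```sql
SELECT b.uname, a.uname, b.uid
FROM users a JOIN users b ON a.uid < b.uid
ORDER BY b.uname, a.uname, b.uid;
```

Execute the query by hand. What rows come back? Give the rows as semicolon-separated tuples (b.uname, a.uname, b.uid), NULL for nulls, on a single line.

(Heidi, Yara, 7); (Ivan, Heidi, 9); (Ivan, Nora, 9); (Ivan, Wendy, 9); (Ivan, Yara, 9); (Nora, Yara, 7); (Wendy, Heidi, 8); (Wendy, Nora, 8); (Wendy, Yara, 8)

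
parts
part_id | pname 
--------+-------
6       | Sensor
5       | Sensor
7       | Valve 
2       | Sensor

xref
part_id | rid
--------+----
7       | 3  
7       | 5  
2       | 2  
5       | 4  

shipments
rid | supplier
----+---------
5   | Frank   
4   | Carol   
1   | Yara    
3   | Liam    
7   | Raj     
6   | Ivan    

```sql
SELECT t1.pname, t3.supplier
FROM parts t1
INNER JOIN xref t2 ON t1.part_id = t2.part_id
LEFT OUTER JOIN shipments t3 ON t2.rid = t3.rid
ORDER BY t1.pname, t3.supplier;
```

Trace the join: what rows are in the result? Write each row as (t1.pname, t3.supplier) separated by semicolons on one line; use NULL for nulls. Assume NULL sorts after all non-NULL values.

(Sensor, Carol); (Sensor, NULL); (Valve, Frank); (Valve, Liam)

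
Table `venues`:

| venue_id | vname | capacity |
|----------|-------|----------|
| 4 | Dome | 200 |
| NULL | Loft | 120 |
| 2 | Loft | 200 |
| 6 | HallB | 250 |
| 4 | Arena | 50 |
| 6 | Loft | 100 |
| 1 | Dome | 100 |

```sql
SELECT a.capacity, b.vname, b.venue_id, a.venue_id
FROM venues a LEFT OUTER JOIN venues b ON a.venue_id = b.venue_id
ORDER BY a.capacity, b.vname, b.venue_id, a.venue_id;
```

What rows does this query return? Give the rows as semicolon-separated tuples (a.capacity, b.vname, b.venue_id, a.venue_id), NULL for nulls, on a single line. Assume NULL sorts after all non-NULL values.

(50, Arena, 4, 4); (50, Dome, 4, 4); (100, Dome, 1, 1); (100, HallB, 6, 6); (100, Loft, 6, 6); (120, NULL, NULL, NULL); (200, Arena, 4, 4); (200, Dome, 4, 4); (200, Loft, 2, 2); (250, HallB, 6, 6); (250, Loft, 6, 6)

LEFT JOIN keeps every row from `venues a`; unmatched rows get NULL for `venues b`'s columns.
Matching on a.venue_id = b.venue_id. A NULL in a compared column never satisfies the condition.
- a (venue_id=4) pairs with 2 row(s) of b.
- a (venue_id=NULL) has no partner → padded with NULL.
- a (venue_id=2) pairs with 1 row(s) of b.
- a (venue_id=6) pairs with 2 row(s) of b.
- a (venue_id=4) pairs with 2 row(s) of b.
- a (venue_id=6) pairs with 2 row(s) of b.
- a (venue_id=1) pairs with 1 row(s) of b.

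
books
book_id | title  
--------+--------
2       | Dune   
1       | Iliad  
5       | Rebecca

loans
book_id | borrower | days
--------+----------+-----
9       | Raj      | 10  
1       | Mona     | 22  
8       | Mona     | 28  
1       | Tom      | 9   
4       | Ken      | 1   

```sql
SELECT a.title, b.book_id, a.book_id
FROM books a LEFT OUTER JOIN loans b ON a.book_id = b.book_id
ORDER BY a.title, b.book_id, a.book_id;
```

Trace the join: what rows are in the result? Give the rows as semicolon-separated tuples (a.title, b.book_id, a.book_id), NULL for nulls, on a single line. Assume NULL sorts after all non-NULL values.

(Dune, NULL, 2); (Iliad, 1, 1); (Iliad, 1, 1); (Rebecca, NULL, 5)

LEFT JOIN keeps every row from `books`; unmatched rows get NULL for `loans`'s columns.
Matching on a.book_id = b.book_id.
Matched pairs: 2; unmatched a rows kept: 2.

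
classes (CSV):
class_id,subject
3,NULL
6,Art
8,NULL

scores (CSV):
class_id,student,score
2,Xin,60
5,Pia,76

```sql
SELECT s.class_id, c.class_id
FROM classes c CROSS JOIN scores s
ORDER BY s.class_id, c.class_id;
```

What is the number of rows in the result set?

6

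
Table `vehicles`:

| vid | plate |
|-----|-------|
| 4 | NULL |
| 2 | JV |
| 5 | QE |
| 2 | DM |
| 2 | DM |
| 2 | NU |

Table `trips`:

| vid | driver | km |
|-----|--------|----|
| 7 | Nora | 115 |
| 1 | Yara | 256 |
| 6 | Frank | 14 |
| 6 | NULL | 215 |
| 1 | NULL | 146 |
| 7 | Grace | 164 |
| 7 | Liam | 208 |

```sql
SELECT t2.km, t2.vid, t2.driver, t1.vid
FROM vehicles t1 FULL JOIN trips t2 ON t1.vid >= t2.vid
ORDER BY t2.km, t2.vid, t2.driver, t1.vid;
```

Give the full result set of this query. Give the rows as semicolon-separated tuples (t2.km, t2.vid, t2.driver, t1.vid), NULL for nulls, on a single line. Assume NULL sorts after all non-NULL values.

FULL OUTER JOIN keeps every row from both sides; unmatched rows get NULL for the other side's columns.
Matching on t1.vid >= t2.vid.
- t1 row (vid=4): matches 2 t2 row(s) → 2 output row(s).
- t1 row (vid=2): matches 2 t2 row(s) → 2 output row(s).
- t1 row (vid=5): matches 2 t2 row(s) → 2 output row(s).
- t1 row (vid=2): matches 2 t2 row(s) → 2 output row(s).
- t1 row (vid=2): matches 2 t2 row(s) → 2 output row(s).
- t1 row (vid=2): matches 2 t2 row(s) → 2 output row(s).
- plus 5 unmatched t2 row(s), each kept with NULL t1 columns.

(14, 6, Frank, NULL); (115, 7, Nora, NULL); (146, 1, NULL, 2); (146, 1, NULL, 2); (146, 1, NULL, 2); (146, 1, NULL, 2); (146, 1, NULL, 4); (146, 1, NULL, 5); (164, 7, Grace, NULL); (208, 7, Liam, NULL); (215, 6, NULL, NULL); (256, 1, Yara, 2); (256, 1, Yara, 2); (256, 1, Yara, 2); (256, 1, Yara, 2); (256, 1, Yara, 4); (256, 1, Yara, 5)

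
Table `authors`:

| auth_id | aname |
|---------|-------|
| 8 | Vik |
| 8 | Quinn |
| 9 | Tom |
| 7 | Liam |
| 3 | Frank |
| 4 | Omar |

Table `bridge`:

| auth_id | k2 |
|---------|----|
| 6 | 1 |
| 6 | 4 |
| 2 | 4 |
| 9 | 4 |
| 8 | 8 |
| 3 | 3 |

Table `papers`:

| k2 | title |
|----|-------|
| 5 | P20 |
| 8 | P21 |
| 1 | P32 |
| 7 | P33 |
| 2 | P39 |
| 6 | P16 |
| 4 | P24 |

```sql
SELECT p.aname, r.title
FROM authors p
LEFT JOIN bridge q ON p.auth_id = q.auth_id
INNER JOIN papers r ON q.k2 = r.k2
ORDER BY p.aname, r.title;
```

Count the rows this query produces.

3

Step 1 — p LEFT JOIN q on auth_id → 6 row(s).
Then INNER JOIN `papers r` on k2: keep only rows whose q.k2 appears in r.
Result: 3 row(s).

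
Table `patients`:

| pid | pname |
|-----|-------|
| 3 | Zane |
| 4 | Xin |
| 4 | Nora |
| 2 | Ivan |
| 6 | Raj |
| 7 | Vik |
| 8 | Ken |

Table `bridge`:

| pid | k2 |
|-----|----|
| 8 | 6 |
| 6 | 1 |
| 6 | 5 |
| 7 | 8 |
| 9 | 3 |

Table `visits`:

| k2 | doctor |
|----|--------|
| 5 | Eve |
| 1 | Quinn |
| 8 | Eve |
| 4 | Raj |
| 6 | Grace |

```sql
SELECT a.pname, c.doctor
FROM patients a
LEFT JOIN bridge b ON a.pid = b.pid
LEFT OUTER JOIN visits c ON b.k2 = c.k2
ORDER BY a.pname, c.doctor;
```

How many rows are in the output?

8

Joins associate left-to-right: patients LEFT JOIN bridge on pid gives 8 intermediate row(s).
Then LEFT JOIN `visits c` on k2: each of those 8 rows is kept; rows whose b.k2 has no match in c get NULL for c's columns.
Result: 8 row(s).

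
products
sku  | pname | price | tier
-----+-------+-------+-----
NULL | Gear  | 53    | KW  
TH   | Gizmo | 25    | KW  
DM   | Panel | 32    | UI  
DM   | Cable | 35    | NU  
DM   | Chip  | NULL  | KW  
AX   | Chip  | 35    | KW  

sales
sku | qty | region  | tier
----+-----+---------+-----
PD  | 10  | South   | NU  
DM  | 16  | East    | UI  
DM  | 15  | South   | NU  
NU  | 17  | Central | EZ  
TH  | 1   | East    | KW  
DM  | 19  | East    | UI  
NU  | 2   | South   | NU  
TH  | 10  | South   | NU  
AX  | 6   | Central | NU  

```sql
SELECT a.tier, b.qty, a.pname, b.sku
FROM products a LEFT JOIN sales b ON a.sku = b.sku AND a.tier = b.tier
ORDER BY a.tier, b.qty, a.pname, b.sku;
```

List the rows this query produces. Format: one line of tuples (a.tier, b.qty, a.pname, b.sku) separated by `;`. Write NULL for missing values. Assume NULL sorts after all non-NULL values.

LEFT JOIN keeps every row from `products`; unmatched rows get NULL for `sales`'s columns.
Matching on a.sku = b.sku AND a.tier = b.tier. A NULL in a compared column never satisfies the condition.
- a (sku=NULL, tier=KW) has no partner → padded with NULL.
- a (sku=TH, tier=KW) pairs with 1 row(s) of b.
- a (sku=DM, tier=UI) pairs with 2 row(s) of b.
- a (sku=DM, tier=NU) pairs with 1 row(s) of b.
- a (sku=DM, tier=KW) has no partner → padded with NULL.
- a (sku=AX, tier=KW) has no partner → padded with NULL.
After projecting and ordering:
a.tier | b.qty | a.pname | b.sku
KW | 1 | Gizmo | TH
KW | NULL | Chip | NULL
KW | NULL | Chip | NULL
KW | NULL | Gear | NULL
NU | 15 | Cable | DM
UI | 16 | Panel | DM
UI | 19 | Panel | DM

(KW, 1, Gizmo, TH); (KW, NULL, Chip, NULL); (KW, NULL, Chip, NULL); (KW, NULL, Gear, NULL); (NU, 15, Cable, DM); (UI, 16, Panel, DM); (UI, 19, Panel, DM)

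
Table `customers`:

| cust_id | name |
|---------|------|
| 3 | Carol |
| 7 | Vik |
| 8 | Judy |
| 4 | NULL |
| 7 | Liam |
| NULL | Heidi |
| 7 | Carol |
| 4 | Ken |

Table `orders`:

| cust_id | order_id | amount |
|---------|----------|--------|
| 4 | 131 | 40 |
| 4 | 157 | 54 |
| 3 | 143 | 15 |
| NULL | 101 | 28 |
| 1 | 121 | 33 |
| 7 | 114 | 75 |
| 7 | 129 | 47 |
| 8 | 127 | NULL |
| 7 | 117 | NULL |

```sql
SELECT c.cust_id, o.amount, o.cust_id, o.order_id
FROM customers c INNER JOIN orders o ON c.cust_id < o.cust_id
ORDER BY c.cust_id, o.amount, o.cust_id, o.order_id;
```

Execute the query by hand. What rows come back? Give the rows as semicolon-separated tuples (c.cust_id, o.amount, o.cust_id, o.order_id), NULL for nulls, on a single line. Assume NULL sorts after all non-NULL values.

INNER JOIN keeps only pairs where the ON condition holds.
Matching on c.cust_id < o.cust_id. A NULL in a compared column never satisfies the condition.
- c row (cust_id=3): matches 6 o row(s) → 6 output row(s).
- c row (cust_id=7): matches 1 o row(s) → 1 output row(s).
- c row (cust_id=8): no match → dropped.
- c row (cust_id=4): matches 4 o row(s) → 4 output row(s).
- c row (cust_id=7): matches 1 o row(s) → 1 output row(s).
- c row (cust_id=NULL): no match → dropped.
- c row (cust_id=7): matches 1 o row(s) → 1 output row(s).
- c row (cust_id=4): matches 4 o row(s) → 4 output row(s).

(3, 40, 4, 131); (3, 47, 7, 129); (3, 54, 4, 157); (3, 75, 7, 114); (3, NULL, 7, 117); (3, NULL, 8, 127); (4, 47, 7, 129); (4, 47, 7, 129); (4, 75, 7, 114); (4, 75, 7, 114); (4, NULL, 7, 117); (4, NULL, 7, 117); (4, NULL, 8, 127); (4, NULL, 8, 127); (7, NULL, 8, 127); (7, NULL, 8, 127); (7, NULL, 8, 127)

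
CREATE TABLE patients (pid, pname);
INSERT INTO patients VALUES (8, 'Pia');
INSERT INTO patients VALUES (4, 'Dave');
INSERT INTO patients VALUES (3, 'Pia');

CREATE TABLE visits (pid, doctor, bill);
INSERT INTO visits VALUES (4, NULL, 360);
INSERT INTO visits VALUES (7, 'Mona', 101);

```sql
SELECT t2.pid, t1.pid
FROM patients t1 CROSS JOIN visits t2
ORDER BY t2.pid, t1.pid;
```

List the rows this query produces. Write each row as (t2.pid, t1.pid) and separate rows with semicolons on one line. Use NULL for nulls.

(4, 3); (4, 4); (4, 8); (7, 3); (7, 4); (7, 8)

CROSS JOIN pairs every row of `patients` with every row of `visits`: 3 × 2 = 6 rows.
After projecting and ordering:
t2.pid | t1.pid
4 | 3
4 | 4
4 | 8
7 | 3
7 | 4
7 | 8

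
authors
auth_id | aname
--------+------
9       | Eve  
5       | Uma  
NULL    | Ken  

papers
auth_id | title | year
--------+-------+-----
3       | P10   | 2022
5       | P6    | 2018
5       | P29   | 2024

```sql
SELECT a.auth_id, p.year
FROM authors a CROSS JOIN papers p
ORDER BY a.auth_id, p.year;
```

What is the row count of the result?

CROSS JOIN pairs every row of `authors` with every row of `papers`: 3 × 3 = 9 rows.

9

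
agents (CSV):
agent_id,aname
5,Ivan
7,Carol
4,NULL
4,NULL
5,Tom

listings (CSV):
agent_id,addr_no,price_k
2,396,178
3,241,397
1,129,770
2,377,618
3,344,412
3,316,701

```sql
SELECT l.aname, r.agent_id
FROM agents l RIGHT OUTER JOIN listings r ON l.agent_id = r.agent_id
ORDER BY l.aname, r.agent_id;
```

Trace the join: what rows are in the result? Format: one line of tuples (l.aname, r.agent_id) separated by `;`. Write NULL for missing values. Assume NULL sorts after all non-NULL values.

(NULL, 1); (NULL, 2); (NULL, 2); (NULL, 3); (NULL, 3); (NULL, 3)

RIGHT JOIN keeps every row from `listings`; unmatched rows get NULL for `agents`'s columns.
Matching on l.agent_id = r.agent_id.
- l[0] agent_id=5 → no match.
- l[1] agent_id=7 → no match.
- l[2] agent_id=4 → no match.
- l[3] agent_id=4 → no match.
- l[4] agent_id=5 → no match.
- 6 row(s) from r found no l partner → padded with NULL.
After projecting and ordering:
l.aname | r.agent_id
NULL | 1
NULL | 2
NULL | 2
NULL | 3
NULL | 3
NULL | 3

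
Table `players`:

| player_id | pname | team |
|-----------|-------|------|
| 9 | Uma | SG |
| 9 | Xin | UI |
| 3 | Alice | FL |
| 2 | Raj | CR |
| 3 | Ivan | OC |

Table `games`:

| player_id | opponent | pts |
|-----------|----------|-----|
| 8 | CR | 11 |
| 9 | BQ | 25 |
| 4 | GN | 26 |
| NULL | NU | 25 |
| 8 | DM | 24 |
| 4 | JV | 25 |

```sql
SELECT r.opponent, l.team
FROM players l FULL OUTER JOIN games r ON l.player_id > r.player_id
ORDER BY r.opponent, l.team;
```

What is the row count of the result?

FULL OUTER JOIN keeps every row from both sides; unmatched rows get NULL for the other side's columns.
Matching on l.player_id > r.player_id. A NULL in a compared column never satisfies the condition.
- l (player_id=9) pairs with 4 row(s) of r.
- l (player_id=9) pairs with 4 row(s) of r.
- l (player_id=3) has no partner → padded with NULL.
- l (player_id=2) has no partner → padded with NULL.
- l (player_id=3) has no partner → padded with NULL.
- plus 2 unmatched r row(s), each kept with NULL l columns.
Total: 8 matched + 5 padded = 13 rows.

13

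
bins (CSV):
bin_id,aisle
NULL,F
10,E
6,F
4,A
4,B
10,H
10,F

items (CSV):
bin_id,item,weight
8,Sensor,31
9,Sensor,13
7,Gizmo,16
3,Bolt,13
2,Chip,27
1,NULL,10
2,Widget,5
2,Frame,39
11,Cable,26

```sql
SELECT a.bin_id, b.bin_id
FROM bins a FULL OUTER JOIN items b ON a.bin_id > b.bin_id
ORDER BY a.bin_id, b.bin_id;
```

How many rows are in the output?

FULL OUTER JOIN keeps every row from both sides; unmatched rows get NULL for the other side's columns.
Matching on a.bin_id > b.bin_id. A NULL in a compared column never satisfies the condition.
Matched pairs: 39; unmatched a rows kept: 1; unmatched b rows kept: 1.
Total: 39 matched + 2 padded = 41 rows.

41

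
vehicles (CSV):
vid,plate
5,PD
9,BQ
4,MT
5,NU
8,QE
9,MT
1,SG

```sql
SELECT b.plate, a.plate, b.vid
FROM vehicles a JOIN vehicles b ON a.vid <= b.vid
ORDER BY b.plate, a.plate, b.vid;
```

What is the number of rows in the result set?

INNER JOIN keeps only pairs where the ON condition holds.
Matching on a.vid <= b.vid.
- a (vid=5) pairs with 5 row(s) of b.
- a (vid=9) pairs with 2 row(s) of b.
- a (vid=4) pairs with 6 row(s) of b.
- a (vid=5) pairs with 5 row(s) of b.
- a (vid=8) pairs with 3 row(s) of b.
- a (vid=9) pairs with 2 row(s) of b.
- a (vid=1) pairs with 7 row(s) of b.
Total: 30 rows.

30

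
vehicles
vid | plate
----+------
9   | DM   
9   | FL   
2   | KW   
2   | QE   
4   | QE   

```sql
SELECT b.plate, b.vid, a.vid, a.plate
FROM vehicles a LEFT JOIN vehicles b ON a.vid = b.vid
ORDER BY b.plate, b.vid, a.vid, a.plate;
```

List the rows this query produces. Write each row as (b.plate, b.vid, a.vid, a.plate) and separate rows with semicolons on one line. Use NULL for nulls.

(DM, 9, 9, DM); (DM, 9, 9, FL); (FL, 9, 9, DM); (FL, 9, 9, FL); (KW, 2, 2, KW); (KW, 2, 2, QE); (QE, 2, 2, KW); (QE, 2, 2, QE); (QE, 4, 4, QE)

LEFT JOIN keeps every row from `vehicles a`; unmatched rows get NULL for `vehicles b`'s columns.
Matching on a.vid = b.vid.
- a row (vid=9): matches 2 b row(s) → 2 output row(s).
- a row (vid=9): matches 2 b row(s) → 2 output row(s).
- a row (vid=2): matches 2 b row(s) → 2 output row(s).
- a row (vid=2): matches 2 b row(s) → 2 output row(s).
- a row (vid=4): matches 1 b row(s) → 1 output row(s).
After projecting and ordering:
b.plate | b.vid | a.vid | a.plate
DM | 9 | 9 | DM
DM | 9 | 9 | FL
FL | 9 | 9 | DM
FL | 9 | 9 | FL
KW | 2 | 2 | KW
KW | 2 | 2 | QE
QE | 2 | 2 | KW
QE | 2 | 2 | QE
QE | 4 | 4 | QE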